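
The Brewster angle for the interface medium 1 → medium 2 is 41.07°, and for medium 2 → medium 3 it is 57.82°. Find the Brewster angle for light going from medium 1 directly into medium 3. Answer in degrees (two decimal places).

tan θ_B(1→2) = n₂/n₁ = tan 41.07° = 0.8714.
tan θ_B(2→3) = n₃/n₂ = tan 57.82° = 1.5892.
So n₃/n₁ = (n₂/n₁)(n₃/n₂) = 0.8714 × 1.5892 = 1.3849.
θ_B(1→3) = arctan(1.3849) = 54.17°.

θ_B ≈ 54.17°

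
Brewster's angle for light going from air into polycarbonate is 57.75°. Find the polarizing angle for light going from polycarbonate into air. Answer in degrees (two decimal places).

The two Brewster angles are complementary: θ_B' = 90° − θ_B = 90° − 57.75° = 32.25°.

θ_B' ≈ 32.25°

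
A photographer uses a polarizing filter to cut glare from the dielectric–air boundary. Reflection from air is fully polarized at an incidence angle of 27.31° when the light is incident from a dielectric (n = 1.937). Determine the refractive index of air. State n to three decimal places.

n ≈ 1.000

Brewster's law: tan θ_B = n₂/n₁ (light incident in a dielectric, refracted into air).
n₂ = n₁ tan θ_B = 1.937 × tan 27.31° = 1.000.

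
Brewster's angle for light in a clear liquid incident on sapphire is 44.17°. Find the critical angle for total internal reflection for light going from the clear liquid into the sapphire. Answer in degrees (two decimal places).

θ_c ≈ 76.27°

From Brewster, n₂/n₁ = tan θ_B = tan 44.17° = 0.9714.
Then sin θ_c = n₂/n₁ = 0.9714, so θ_c = arcsin 0.9714 = 76.27°.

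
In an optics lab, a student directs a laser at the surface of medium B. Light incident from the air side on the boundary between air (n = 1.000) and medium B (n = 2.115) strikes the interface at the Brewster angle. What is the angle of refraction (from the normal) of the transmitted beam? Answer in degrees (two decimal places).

θ_t ≈ 25.31°

θ_B = arctan(n₂/n₁) = arctan(2.115/1.000) = 64.69°.
The refracted ray is perpendicular to the reflected ray, so θ_t = 90° − θ_B = 25.31°.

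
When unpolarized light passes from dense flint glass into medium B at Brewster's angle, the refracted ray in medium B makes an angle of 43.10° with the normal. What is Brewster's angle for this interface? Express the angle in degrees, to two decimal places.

At Brewster's angle the reflected and refracted rays are perpendicular, so θ_B + θ_t = 90°.
θ_B = 90° − 43.10° = 46.90°.

θ_B ≈ 46.90°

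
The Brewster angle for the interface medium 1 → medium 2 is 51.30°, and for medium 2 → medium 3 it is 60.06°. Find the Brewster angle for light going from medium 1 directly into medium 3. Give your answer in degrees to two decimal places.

θ_B ≈ 65.23°

Each Brewster angle gives a ratio: n₂/n₁ = tan 51.30° = 1.2482, n₃/n₂ = tan 60.06° = 1.7362.
n₃/n₁ = 2.1672. Then tan θ_B(1→3) = n₃/n₁, so θ_B(1→3) = arctan(2.1672) = 65.23°.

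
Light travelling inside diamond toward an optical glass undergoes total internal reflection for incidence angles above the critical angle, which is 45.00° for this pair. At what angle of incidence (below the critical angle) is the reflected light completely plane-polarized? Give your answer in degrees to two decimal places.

sin θ_c = n₂/n₁, so n₂/n₁ = sin 45.00° = 0.7071.
Brewster: tan θ_B = n₂/n₁ = 0.7071.
θ_B = arctan(0.7071) = 35.26°.

θ_B ≈ 35.26°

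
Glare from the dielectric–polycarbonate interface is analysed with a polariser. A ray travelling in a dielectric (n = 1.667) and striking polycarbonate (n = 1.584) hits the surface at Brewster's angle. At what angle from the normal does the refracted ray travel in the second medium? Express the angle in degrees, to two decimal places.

θ_t ≈ 46.46°

First find Brewster's angle: tan θ_B = 1.584/1.667 = 0.9502, giving θ_B = 43.54°.
At Brewster's angle the reflected and refracted rays are perpendicular, so θ_t = 90° − θ_B = 90° − 43.54° = 46.46°.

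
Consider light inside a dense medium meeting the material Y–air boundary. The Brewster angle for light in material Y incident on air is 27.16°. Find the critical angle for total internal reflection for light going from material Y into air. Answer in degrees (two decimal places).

n₂/n₁ = tan 27.16° = 0.5130; the critical angle satisfies sin θ_c = n₂/n₁.
θ_c = arcsin(0.5130) = 30.87°.

θ_c ≈ 30.87°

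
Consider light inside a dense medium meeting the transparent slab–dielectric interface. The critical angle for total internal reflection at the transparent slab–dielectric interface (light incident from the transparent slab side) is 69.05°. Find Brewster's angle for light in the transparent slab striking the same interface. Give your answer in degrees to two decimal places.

θ_B ≈ 43.04°

n₂/n₁ = sin θ_c = sin 69.05° = 0.9339.
tan θ_B equals the same ratio, so θ_B = arctan(0.9339) = 43.04°.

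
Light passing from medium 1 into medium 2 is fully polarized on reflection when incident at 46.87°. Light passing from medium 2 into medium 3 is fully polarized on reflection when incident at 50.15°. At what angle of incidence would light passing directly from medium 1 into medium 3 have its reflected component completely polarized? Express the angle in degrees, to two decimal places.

θ_B ≈ 51.98°

Each Brewster angle gives a ratio: n₂/n₁ = tan 46.87° = 1.0675, n₃/n₂ = tan 50.15° = 1.1981.
Multiplying, n₃/n₁ = 1.0675 × 1.1981 = 1.2790, and θ_B(1→3) = arctan 1.2790 = 51.98°.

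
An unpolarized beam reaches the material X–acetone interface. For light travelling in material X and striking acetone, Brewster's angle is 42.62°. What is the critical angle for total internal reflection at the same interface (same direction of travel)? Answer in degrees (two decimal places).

From Brewster, n₂/n₁ = tan θ_B = tan 42.62° = 0.9202.
Then sin θ_c = n₂/n₁ = 0.9202, so θ_c = arcsin 0.9202 = 66.95°.

θ_c ≈ 66.95°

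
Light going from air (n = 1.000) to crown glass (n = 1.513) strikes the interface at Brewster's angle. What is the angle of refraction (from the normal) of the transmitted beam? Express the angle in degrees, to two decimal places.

θ_t ≈ 33.46°

θ_B = arctan(n₂/n₁) = arctan(1.513/1.000) = 56.54°.
The refracted ray is perpendicular to the reflected ray, so θ_t = 90° − θ_B = 33.46°.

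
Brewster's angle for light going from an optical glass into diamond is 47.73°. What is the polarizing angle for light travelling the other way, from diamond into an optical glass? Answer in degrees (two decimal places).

θ_B' ≈ 42.27°

The two Brewster angles are complementary: θ_B' = 90° − θ_B = 90° − 47.73° = 42.27°.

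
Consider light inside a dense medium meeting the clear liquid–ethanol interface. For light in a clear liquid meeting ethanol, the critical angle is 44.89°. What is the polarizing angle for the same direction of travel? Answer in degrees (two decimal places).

θ_B ≈ 35.21°

At the critical angle sin θ_c = n₂/n₁, giving n₂/n₁ = sin 44.89° = 0.7057.
Then tan θ_B = n₂/n₁ = 0.7057, so θ_B = arctan 0.7057 = 35.21°.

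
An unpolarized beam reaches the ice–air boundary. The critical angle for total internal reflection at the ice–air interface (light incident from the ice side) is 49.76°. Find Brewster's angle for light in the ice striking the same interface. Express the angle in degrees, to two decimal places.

n₂/n₁ = sin θ_c = sin 49.76° = 0.7633.
tan θ_B equals the same ratio, so θ_B = arctan(0.7633) = 37.36°.

θ_B ≈ 37.36°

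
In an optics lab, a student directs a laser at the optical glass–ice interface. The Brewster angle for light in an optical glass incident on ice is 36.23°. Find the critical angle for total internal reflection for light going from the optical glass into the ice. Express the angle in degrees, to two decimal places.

From Brewster, n₂/n₁ = tan θ_B = tan 36.23° = 0.7327.
Then sin θ_c = n₂/n₁ = 0.7327, so θ_c = arcsin 0.7327 = 47.11°.

θ_c ≈ 47.11°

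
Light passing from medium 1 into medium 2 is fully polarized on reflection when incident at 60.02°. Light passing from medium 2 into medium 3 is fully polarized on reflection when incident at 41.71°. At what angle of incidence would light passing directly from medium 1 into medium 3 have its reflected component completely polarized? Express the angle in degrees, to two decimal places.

n₂/n₁ = tan 60.02° = 1.7334 and n₃/n₂ = tan 41.71° = 0.8913.
n₃/n₁ = 1.5450. Then tan θ_B(1→3) = n₃/n₁, so θ_B(1→3) = arctan(1.5450) = 57.09°.

θ_B ≈ 57.09°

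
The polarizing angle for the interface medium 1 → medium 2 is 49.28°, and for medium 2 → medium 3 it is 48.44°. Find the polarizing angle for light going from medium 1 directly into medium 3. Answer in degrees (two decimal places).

n₂/n₁ = tan 49.28° = 1.1618 and n₃/n₂ = tan 48.44° = 1.1279.
So n₃/n₁ = (n₂/n₁)(n₃/n₂) = 1.1618 × 1.1279 = 1.3104.
θ_B(1→3) = arctan(1.3104) = 52.65°.

θ_B ≈ 52.65°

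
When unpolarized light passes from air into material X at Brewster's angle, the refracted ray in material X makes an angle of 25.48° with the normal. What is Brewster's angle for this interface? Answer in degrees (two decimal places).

Since the reflected and refracted rays are at right angles at the polarizing angle, θ_B + θ_t = 90°.
So θ_B = 90° − θ_t = 90° − 25.48° = 64.52°.

θ_B ≈ 64.52°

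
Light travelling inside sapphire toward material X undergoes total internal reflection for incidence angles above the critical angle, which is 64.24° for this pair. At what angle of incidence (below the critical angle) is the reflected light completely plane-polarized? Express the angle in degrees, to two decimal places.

n₂/n₁ = sin θ_c = sin 64.24° = 0.9006.
tan θ_B equals the same ratio, so θ_B = arctan(0.9006) = 42.01°.

θ_B ≈ 42.01°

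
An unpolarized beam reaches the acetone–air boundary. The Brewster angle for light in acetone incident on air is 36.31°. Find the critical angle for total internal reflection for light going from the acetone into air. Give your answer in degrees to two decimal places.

tan θ_B = n₂/n₁ = tan 36.31° = 0.7348.
Total internal reflection: sin θ_c = n₂/n₁ = 0.7348.
θ_c = arcsin(0.7348) = 47.29°.

θ_c ≈ 47.29°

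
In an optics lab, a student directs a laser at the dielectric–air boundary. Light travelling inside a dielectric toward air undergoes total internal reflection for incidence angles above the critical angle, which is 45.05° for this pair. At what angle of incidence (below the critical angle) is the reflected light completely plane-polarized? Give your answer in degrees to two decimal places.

θ_B ≈ 35.29°

sin θ_c = n₂/n₁, so n₂/n₁ = sin 45.05° = 0.7077.
Brewster: tan θ_B = n₂/n₁ = 0.7077.
θ_B = arctan(0.7077) = 35.29°.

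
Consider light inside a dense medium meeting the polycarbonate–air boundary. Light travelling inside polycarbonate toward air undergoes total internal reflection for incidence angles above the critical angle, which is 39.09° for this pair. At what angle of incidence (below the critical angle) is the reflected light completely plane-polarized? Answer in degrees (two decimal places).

θ_B ≈ 32.23°

At the critical angle sin θ_c = n₂/n₁, giving n₂/n₁ = sin 39.09° = 0.6305.
Then tan θ_B = n₂/n₁ = 0.6305, so θ_B = arctan 0.6305 = 32.23°.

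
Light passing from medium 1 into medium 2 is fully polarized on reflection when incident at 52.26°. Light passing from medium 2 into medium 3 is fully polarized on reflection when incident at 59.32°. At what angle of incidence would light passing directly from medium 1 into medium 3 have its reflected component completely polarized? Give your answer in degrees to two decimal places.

n₂/n₁ = tan 52.26° = 1.2920 and n₃/n₂ = tan 59.32° = 1.6855.
Multiplying, n₃/n₁ = 1.2920 × 1.6855 = 2.1777, and θ_B(1→3) = arctan 2.1777 = 65.34°.

θ_B ≈ 65.34°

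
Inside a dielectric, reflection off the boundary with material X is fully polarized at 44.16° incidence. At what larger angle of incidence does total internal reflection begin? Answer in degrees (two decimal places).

θ_c ≈ 76.19°

From Brewster, n₂/n₁ = tan θ_B = tan 44.16° = 0.9711.
Then sin θ_c = n₂/n₁ = 0.9711, so θ_c = arcsin 0.9711 = 76.19°.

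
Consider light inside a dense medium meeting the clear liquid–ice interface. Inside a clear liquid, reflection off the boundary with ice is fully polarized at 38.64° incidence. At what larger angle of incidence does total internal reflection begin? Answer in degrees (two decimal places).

tan θ_B = n₂/n₁ = tan 38.64° = 0.7994.
Total internal reflection: sin θ_c = n₂/n₁ = 0.7994.
θ_c = arcsin(0.7994) = 53.08°.

θ_c ≈ 53.08°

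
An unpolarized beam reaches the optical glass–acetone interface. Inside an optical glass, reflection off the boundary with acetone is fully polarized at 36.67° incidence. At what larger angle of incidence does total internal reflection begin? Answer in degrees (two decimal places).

θ_c ≈ 48.12°

From Brewster, n₂/n₁ = tan θ_B = tan 36.67° = 0.7446.
Then sin θ_c = n₂/n₁ = 0.7446, so θ_c = arcsin 0.7446 = 48.12°.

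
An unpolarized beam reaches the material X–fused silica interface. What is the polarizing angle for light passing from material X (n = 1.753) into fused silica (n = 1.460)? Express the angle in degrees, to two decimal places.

θ_B ≈ 39.79°

At Brewster's angle the reflected and refracted rays are perpendicular, which with Snell's law gives tan θ_B = n₂/n₁.
Here n₂/n₁ = 1.460/1.753 = 0.8329, and Brewster's law gives tan θ_B = n₂/n₁.
So θ_B = arctan 0.8329 = 39.79°.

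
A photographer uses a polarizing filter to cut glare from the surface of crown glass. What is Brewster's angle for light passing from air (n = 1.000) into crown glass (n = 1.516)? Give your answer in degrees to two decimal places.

Here n₂/n₁ = 1.516/1.000 = 1.5160, and Brewster's law gives tan θ_B = n₂/n₁.
So θ_B = arctan 1.5160 = 56.59°.

θ_B ≈ 56.59°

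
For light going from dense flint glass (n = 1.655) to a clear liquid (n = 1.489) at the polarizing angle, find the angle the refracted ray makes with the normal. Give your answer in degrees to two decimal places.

First find Brewster's angle: tan θ_B = 1.489/1.655 = 0.8997, giving θ_B = 41.98°.
At Brewster's angle the reflected and refracted rays are perpendicular, so θ_t = 90° − θ_B = 90° − 41.98° = 48.02°.

θ_t ≈ 48.02°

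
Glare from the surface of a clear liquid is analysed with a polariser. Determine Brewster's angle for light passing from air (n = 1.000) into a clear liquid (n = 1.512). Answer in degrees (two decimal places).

θ_B ≈ 56.52°

Brewster's condition: tan θ_B = n₂/n₁ = 1.512/1.000 = 1.5120.
So θ_B = arctan 1.5120 = 56.52°.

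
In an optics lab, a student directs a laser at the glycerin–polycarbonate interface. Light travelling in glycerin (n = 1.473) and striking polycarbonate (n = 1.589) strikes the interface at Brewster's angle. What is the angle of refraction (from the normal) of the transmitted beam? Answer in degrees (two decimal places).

θ_t ≈ 42.83°

θ_B = arctan(n₂/n₁) = arctan(1.589/1.473) = 47.17°.
The refracted ray is perpendicular to the reflected ray, so θ_t = 90° − θ_B = 42.83°.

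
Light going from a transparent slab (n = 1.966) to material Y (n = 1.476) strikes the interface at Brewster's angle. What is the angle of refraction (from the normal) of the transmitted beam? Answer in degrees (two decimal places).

θ_t ≈ 53.10°

First find Brewster's angle: tan θ_B = 1.476/1.966 = 0.7508, giving θ_B = 36.90°.
At Brewster's angle the reflected and refracted rays are perpendicular, so θ_t = 90° − θ_B = 90° − 36.90° = 53.10°.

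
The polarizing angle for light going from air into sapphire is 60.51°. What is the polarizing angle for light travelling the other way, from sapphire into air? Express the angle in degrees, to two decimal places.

θ_B' ≈ 29.49°

tan θ_B' = n₁/n₂ = 1/tan θ_B, so θ_B' = 90° − θ_B.
θ_B' = 90° − 60.51° = 29.49°.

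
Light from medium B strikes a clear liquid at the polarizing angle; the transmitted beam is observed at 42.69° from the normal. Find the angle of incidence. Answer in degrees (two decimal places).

θ_B ≈ 47.31°

Brewster's condition makes the reflected and refracted beams perpendicular: θ_B + θ_t = 90°.
So θ_B = 90° − θ_t = 90° − 42.69° = 47.31°.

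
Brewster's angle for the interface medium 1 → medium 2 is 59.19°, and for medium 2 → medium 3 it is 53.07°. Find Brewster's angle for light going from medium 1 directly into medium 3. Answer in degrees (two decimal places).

θ_B ≈ 65.86°

Each Brewster angle gives a ratio: n₂/n₁ = tan 59.19° = 1.6769, n₃/n₂ = tan 53.07° = 1.3304.
Multiplying, n₃/n₁ = 1.6769 × 1.3304 = 2.2309, and θ_B(1→3) = arctan 2.2309 = 65.86°.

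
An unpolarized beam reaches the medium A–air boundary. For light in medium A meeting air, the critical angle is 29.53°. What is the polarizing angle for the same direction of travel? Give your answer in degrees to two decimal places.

θ_B ≈ 26.24°

n₂/n₁ = sin θ_c = sin 29.53° = 0.4929.
tan θ_B equals the same ratio, so θ_B = arctan(0.4929) = 26.24°.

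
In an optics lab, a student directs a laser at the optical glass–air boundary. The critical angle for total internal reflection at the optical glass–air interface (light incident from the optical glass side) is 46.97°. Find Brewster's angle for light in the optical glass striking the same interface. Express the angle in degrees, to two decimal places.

sin θ_c = n₂/n₁, so n₂/n₁ = sin 46.97° = 0.7310.
Brewster: tan θ_B = n₂/n₁ = 0.7310.
θ_B = arctan(0.7310) = 36.17°.

θ_B ≈ 36.17°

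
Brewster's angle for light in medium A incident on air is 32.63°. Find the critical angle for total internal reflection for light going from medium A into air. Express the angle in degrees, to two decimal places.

θ_c ≈ 39.81°

tan θ_B = n₂/n₁ = tan 32.63° = 0.6403.
Total internal reflection: sin θ_c = n₂/n₁ = 0.6403.
θ_c = arcsin(0.6403) = 39.81°.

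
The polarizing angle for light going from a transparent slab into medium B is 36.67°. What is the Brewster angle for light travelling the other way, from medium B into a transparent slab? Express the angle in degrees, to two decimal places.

θ_B' ≈ 53.33°

Reversing the direction swaps n₁ and n₂, so tan θ_B' = 1/tan θ_B and θ_B' = 90° − θ_B.
Hence θ_B' = 90° − 36.67° = 53.33°.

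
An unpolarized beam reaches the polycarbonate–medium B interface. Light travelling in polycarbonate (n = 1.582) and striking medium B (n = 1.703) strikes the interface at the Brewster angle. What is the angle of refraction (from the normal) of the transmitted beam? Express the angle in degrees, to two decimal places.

First find Brewster's angle: tan θ_B = 1.703/1.582 = 1.0765, giving θ_B = 47.11°.
The refracted ray is perpendicular to the reflected ray, so θ_t = 90° − θ_B = 42.89°.

θ_t ≈ 42.89°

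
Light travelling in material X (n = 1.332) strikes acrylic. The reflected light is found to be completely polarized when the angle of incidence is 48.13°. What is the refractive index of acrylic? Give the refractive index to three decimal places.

n ≈ 1.486

At Brewster's angle, tan θ_B = n₂/n₁ with n₁ on the incident side (material X) and n₂ on the transmitted side (acrylic).
n₂ = n₁ tan θ_B = 1.332 × tan 48.13° = 1.486.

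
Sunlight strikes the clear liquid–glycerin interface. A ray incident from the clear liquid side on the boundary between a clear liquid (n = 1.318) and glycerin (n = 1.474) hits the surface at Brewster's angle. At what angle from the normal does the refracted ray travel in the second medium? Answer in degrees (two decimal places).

θ_t ≈ 41.80°

First find Brewster's angle: tan θ_B = 1.474/1.318 = 1.1184, giving θ_B = 48.20°.
Since θ_B + θ_t = 90° at Brewster incidence, θ_t = 90° − 48.20° = 41.80°.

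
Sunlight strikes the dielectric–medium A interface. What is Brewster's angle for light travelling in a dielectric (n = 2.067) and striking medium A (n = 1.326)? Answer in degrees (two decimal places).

Here n₂/n₁ = 1.326/2.067 = 0.6415, and Brewster's law gives tan θ_B = n₂/n₁.
So θ_B = arctan 0.6415 = 32.68°.

θ_B ≈ 32.68°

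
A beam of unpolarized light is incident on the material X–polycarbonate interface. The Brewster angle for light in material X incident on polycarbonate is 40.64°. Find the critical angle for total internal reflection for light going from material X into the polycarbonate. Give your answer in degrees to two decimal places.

θ_c ≈ 59.13°

n₂/n₁ = tan 40.64° = 0.8583; the critical angle satisfies sin θ_c = n₂/n₁.
θ_c = arcsin(0.8583) = 59.13°.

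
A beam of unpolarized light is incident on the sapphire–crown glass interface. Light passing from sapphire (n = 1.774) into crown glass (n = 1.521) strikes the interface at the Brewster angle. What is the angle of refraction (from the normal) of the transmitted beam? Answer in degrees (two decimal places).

θ_B = arctan(n₂/n₁) = arctan(1.521/1.774) = 40.61°.
The refracted ray is perpendicular to the reflected ray, so θ_t = 90° − θ_B = 49.39°.

θ_t ≈ 49.39°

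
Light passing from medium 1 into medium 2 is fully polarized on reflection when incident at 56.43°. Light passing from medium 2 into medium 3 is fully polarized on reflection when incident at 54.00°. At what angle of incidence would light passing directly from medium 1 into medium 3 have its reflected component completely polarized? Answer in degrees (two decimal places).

θ_B ≈ 64.26°

n₂/n₁ = tan 56.43° = 1.5068 and n₃/n₂ = tan 54.00° = 1.3764.
Multiplying, n₃/n₁ = 1.5068 × 1.3764 = 2.0740, and θ_B(1→3) = arctan 2.0740 = 64.26°.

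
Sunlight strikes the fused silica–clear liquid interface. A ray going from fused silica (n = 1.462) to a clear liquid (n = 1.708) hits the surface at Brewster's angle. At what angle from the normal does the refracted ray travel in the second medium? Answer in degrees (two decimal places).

First find Brewster's angle: tan θ_B = 1.708/1.462 = 1.1683, giving θ_B = 49.44°.
The refracted ray is perpendicular to the reflected ray, so θ_t = 90° − θ_B = 40.56°.

θ_t ≈ 40.56°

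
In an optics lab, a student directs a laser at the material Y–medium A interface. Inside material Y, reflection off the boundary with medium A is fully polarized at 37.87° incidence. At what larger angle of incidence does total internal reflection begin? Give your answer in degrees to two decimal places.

θ_c ≈ 51.04°

n₂/n₁ = tan 37.87° = 0.7776; the critical angle satisfies sin θ_c = n₂/n₁.
θ_c = arcsin(0.7776) = 51.04°.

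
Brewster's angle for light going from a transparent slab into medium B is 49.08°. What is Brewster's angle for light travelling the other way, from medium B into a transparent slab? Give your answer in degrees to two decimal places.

θ_B' ≈ 40.92°

tan θ_B' = n₁/n₂ = 1/tan θ_B, so θ_B' = 90° − θ_B.
θ_B' = 90° − 49.08° = 40.92°.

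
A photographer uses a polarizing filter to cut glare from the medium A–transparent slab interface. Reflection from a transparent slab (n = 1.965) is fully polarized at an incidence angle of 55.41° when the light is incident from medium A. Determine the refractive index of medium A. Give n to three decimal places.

At the Brewster angle, tan θ_B = n₂/n₁ with n₁ on the incident side (medium A) and n₂ on the transmitted side (a transparent slab).
n₁ = n₂ / tan θ_B = 1.965 / tan 55.41° = 1.355.

n ≈ 1.355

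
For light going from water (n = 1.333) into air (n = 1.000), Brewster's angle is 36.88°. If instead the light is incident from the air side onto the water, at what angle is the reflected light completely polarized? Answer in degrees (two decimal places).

θ_B' ≈ 53.12°

The two Brewster angles are complementary: θ_B' = 90° − θ_B = 90° − 36.88° = 53.12°.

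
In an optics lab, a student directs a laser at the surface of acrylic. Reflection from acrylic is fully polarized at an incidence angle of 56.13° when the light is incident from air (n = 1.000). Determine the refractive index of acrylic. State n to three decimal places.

Full polarization of the reflected beam means tan θ_B = n₂/n₁, where n₁ is the incident medium (air).
n₂ = n₁ tan θ_B = 1.000 × tan 56.13° = 1.490.

n ≈ 1.490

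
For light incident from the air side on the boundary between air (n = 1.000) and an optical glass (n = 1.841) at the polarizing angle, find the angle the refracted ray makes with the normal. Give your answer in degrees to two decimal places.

θ_t ≈ 28.51°

θ_B = arctan(n₂/n₁) = arctan(1.841/1.000) = 61.49°.
Since θ_B + θ_t = 90° at Brewster incidence, θ_t = 90° − 61.49° = 28.51°.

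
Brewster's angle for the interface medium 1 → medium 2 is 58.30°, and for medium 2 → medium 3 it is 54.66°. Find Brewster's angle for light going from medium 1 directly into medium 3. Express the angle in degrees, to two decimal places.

Each Brewster angle gives a ratio: n₂/n₁ = tan 58.30° = 1.6191, n₃/n₂ = tan 54.66° = 1.4103.
n₃/n₁ = 2.2834. Then tan θ_B(1→3) = n₃/n₁, so θ_B(1→3) = arctan(2.2834) = 66.35°.

θ_B ≈ 66.35°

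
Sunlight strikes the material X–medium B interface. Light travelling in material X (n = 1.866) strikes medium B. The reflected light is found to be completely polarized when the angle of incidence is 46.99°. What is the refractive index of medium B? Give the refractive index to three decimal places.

Full polarization of the reflected beam means tan θ_B = n₂/n₁, where n₁ is the incident medium (material X).
n₂ = n₁ tan θ_B = 1.866 × tan 46.99° = 2.000.

n ≈ 2.000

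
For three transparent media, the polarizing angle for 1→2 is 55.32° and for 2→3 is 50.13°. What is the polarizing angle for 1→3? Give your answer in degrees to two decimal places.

n₂/n₁ = tan 55.32° = 1.4453 and n₃/n₂ = tan 50.13° = 1.1973.
Multiplying, n₃/n₁ = 1.4453 × 1.1973 = 1.7304, and θ_B(1→3) = arctan 1.7304 = 59.98°.

θ_B ≈ 59.98°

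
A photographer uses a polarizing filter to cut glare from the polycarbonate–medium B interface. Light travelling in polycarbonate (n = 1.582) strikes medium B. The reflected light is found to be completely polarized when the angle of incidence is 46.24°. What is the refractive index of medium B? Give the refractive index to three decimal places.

Brewster's law: tan θ_B = n₂/n₁ (light incident in polycarbonate, refracted into medium B).
n₂ = n₁ tan θ_B = 1.582 × tan 46.24° = 1.652.

n ≈ 1.652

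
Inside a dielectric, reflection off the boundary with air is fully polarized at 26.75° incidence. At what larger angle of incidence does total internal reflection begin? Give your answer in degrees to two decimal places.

θ_c ≈ 30.27°

From Brewster, n₂/n₁ = tan θ_B = tan 26.75° = 0.5040.
Then sin θ_c = n₂/n₁ = 0.5040, so θ_c = arcsin 0.5040 = 30.27°.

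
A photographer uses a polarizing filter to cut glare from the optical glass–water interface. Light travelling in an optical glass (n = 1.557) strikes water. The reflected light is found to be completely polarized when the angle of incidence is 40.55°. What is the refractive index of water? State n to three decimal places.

Brewster's law: tan θ_B = n₂/n₁ (light incident in an optical glass, refracted into water).
n₂ = n₁ tan θ_B = 1.557 × tan 40.55° = 1.332.

n ≈ 1.332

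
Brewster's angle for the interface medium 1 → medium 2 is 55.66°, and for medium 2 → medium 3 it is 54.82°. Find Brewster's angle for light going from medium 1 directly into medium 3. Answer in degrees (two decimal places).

tan θ_B(1→2) = n₂/n₁ = tan 55.66° = 1.4637.
tan θ_B(2→3) = n₃/n₂ = tan 54.82° = 1.4186.
n₃/n₁ = 2.0765. Then tan θ_B(1→3) = n₃/n₁, so θ_B(1→3) = arctan(2.0765) = 64.29°.

θ_B ≈ 64.29°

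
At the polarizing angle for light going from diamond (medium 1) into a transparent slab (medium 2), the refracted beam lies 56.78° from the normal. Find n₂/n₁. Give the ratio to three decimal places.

n₂/n₁ ≈ 0.655

θ_B + θ_t = 90°, so θ_B = 90° − 56.78° = 33.22°.
Then n₂/n₁ = tan θ_B = tan 33.22° = 0.655.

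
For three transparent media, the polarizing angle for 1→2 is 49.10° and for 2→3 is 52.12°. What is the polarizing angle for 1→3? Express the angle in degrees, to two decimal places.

θ_B ≈ 56.03°

n₂/n₁ = tan 49.10° = 1.1544 and n₃/n₂ = tan 52.12° = 1.2855.
n₃/n₁ = 1.4840. Then tan θ_B(1→3) = n₃/n₁, so θ_B(1→3) = arctan(1.4840) = 56.03°.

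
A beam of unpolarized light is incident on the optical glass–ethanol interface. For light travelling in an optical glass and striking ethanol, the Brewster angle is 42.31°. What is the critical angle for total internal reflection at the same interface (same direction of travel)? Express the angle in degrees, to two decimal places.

From Brewster, n₂/n₁ = tan θ_B = tan 42.31° = 0.9102.
Then sin θ_c = n₂/n₁ = 0.9102, so θ_c = arcsin 0.9102 = 65.54°.

θ_c ≈ 65.54°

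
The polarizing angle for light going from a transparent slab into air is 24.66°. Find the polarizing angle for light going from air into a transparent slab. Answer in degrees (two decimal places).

The two Brewster angles are complementary: θ_B' = 90° − θ_B = 90° − 24.66° = 65.34°.

θ_B' ≈ 65.34°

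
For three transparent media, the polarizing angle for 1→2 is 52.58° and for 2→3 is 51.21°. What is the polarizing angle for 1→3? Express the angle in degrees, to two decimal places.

n₂/n₁ = tan 52.58° = 1.3070 and n₃/n₂ = tan 51.21° = 1.2442.
n₃/n₁ = 1.6262. Then tan θ_B(1→3) = n₃/n₁, so θ_B(1→3) = arctan(1.6262) = 58.41°.

θ_B ≈ 58.41°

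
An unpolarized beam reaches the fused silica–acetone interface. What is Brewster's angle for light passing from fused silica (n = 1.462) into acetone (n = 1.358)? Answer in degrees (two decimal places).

θ_B ≈ 42.89°

Brewster's condition: tan θ_B = n₂/n₁ = 1.358/1.462 = 0.9289.
So θ_B = arctan 0.9289 = 42.89°.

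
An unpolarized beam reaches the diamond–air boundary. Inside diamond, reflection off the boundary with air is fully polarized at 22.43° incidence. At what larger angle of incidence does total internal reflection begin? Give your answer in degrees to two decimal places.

tan θ_B = n₂/n₁ = tan 22.43° = 0.4128.
Total internal reflection: sin θ_c = n₂/n₁ = 0.4128.
θ_c = arcsin(0.4128) = 24.38°.

θ_c ≈ 24.38°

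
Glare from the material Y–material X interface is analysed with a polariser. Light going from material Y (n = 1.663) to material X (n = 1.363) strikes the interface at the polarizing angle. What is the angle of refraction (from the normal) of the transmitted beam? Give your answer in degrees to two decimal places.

θ_t ≈ 50.66°

tan θ_B = n₂/n₁ = 1.363/1.663 = 0.8196, so θ_B = 39.34°.
Since θ_B + θ_t = 90° at Brewster incidence, θ_t = 90° − 39.34° = 50.66°.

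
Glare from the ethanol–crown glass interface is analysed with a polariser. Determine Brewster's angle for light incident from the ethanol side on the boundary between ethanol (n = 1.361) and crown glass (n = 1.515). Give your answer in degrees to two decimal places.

tan θ_B = n₂/n₁ = 1.515/1.361 = 1.1132.
So θ_B = arctan 1.1132 = 48.07°.

θ_B ≈ 48.07°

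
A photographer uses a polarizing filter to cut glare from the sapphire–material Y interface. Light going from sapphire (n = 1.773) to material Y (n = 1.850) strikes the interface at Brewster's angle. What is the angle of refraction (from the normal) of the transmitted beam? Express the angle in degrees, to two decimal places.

tan θ_B = n₂/n₁ = 1.850/1.773 = 1.0434, so θ_B = 46.22°.
The refracted ray is perpendicular to the reflected ray, so θ_t = 90° − θ_B = 43.78°.

θ_t ≈ 43.78°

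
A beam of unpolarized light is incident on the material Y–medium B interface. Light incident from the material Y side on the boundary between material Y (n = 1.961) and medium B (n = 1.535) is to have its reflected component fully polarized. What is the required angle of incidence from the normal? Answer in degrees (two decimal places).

tan θ_B = n₂/n₁ = 1.535/1.961 = 0.7828.
θ_B = arctan(0.7828) = 38.05°.

θ_B ≈ 38.05°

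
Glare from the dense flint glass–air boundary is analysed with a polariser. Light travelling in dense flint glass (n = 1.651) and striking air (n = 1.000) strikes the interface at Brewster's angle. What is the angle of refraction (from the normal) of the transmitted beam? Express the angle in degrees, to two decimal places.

θ_t ≈ 58.80°

θ_B = arctan(n₂/n₁) = arctan(1.000/1.651) = 31.20°.
At Brewster's angle the reflected and refracted rays are perpendicular, so θ_t = 90° − θ_B = 90° − 31.20° = 58.80°.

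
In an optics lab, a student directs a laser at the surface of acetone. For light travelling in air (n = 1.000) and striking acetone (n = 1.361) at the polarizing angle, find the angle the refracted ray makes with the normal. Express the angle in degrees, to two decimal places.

θ_B = arctan(n₂/n₁) = arctan(1.361/1.000) = 53.69°.
The refracted ray is perpendicular to the reflected ray, so θ_t = 90° − θ_B = 36.31°.

θ_t ≈ 36.31°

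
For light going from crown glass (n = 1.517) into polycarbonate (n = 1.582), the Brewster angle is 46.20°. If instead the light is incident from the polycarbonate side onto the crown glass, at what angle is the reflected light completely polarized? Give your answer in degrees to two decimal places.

Reversing the direction swaps n₁ and n₂, so tan θ_B' = 1/tan θ_B and θ_B' = 90° − θ_B.
Hence θ_B' = 90° − 46.20° = 43.80°.

θ_B' ≈ 43.80°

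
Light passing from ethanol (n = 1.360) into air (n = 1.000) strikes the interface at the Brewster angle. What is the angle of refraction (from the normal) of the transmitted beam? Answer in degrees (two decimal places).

θ_t ≈ 53.67°

θ_B = arctan(n₂/n₁) = arctan(1.000/1.360) = 36.33°.
At Brewster's angle the reflected and refracted rays are perpendicular, so θ_t = 90° − θ_B = 90° − 36.33° = 53.67°.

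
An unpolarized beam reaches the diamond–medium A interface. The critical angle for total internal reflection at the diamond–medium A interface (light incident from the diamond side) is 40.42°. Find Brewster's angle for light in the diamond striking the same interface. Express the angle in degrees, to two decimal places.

sin θ_c = n₂/n₁, so n₂/n₁ = sin 40.42° = 0.6484.
Brewster: tan θ_B = n₂/n₁ = 0.6484.
θ_B = arctan(0.6484) = 32.96°.

θ_B ≈ 32.96°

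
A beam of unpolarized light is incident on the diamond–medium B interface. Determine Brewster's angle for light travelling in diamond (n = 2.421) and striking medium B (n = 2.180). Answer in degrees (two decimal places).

Here n₂/n₁ = 2.180/2.421 = 0.9005, and Brewster's law gives tan θ_B = n₂/n₁. Taking the arctangent, θ_B = 42.00°.

θ_B ≈ 42.00°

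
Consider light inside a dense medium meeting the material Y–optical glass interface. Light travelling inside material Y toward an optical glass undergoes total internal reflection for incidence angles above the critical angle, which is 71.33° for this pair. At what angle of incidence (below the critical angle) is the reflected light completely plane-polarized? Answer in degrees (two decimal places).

n₂/n₁ = sin θ_c = sin 71.33° = 0.9474.
tan θ_B equals the same ratio, so θ_B = arctan(0.9474) = 43.45°.

θ_B ≈ 43.45°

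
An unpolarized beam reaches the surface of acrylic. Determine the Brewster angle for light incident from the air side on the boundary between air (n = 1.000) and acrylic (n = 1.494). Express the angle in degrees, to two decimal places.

The reflected p-component vanishes when tan θ_B = n₂/n₁.
Here n₂/n₁ = 1.494/1.000 = 1.4940, and Brewster's law gives tan θ_B = n₂/n₁. Taking the arctangent, θ_B = 56.20°.

θ_B ≈ 56.20°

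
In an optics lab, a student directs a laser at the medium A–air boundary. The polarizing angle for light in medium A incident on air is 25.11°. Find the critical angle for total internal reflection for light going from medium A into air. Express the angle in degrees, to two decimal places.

θ_c ≈ 27.95°

n₂/n₁ = tan 25.11° = 0.4686; the critical angle satisfies sin θ_c = n₂/n₁.
θ_c = arcsin(0.4686) = 27.95°.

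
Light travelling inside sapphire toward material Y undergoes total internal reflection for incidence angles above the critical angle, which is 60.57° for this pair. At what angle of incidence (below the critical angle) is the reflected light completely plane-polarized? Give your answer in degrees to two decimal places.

sin θ_c = n₂/n₁, so n₂/n₁ = sin 60.57° = 0.8710.
Brewster: tan θ_B = n₂/n₁ = 0.8710.
θ_B = arctan(0.8710) = 41.05°.

θ_B ≈ 41.05°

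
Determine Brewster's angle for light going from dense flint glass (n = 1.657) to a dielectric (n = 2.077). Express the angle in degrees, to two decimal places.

θ_B ≈ 51.42°

Brewster's condition: tan θ_B = n₂/n₁ = 2.077/1.657 = 1.2535. Taking the arctangent, θ_B = 51.42°.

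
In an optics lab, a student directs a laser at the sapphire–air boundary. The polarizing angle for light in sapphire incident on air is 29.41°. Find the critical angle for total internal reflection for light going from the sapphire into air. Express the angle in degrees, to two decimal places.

From Brewster, n₂/n₁ = tan θ_B = tan 29.41° = 0.5637.
Then sin θ_c = n₂/n₁ = 0.5637, so θ_c = arcsin 0.5637 = 34.31°.

θ_c ≈ 34.31°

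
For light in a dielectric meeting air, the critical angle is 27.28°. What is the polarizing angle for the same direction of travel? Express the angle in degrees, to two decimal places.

n₂/n₁ = sin θ_c = sin 27.28° = 0.4583.
tan θ_B equals the same ratio, so θ_B = arctan(0.4583) = 24.62°.

θ_B ≈ 24.62°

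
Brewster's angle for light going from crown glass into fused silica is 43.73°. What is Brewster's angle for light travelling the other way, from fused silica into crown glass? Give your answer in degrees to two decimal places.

Reversing the direction swaps n₁ and n₂, so tan θ_B' = 1/tan θ_B and θ_B' = 90° − θ_B.
Hence θ_B' = 90° − 43.73° = 46.27°.

θ_B' ≈ 46.27°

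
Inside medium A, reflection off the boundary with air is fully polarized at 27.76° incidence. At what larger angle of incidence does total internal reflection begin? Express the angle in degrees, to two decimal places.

θ_c ≈ 31.76°

n₂/n₁ = tan 27.76° = 0.5263; the critical angle satisfies sin θ_c = n₂/n₁.
θ_c = arcsin(0.5263) = 31.76°.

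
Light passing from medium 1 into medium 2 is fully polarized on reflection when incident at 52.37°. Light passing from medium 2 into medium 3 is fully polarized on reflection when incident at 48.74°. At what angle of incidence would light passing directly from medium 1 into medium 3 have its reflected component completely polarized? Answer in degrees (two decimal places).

θ_B ≈ 55.93°

tan θ_B(1→2) = n₂/n₁ = tan 52.37° = 1.2971.
tan θ_B(2→3) = n₃/n₂ = tan 48.74° = 1.1399.
So n₃/n₁ = (n₂/n₁)(n₃/n₂) = 1.2971 × 1.1399 = 1.4786.
θ_B(1→3) = arctan(1.4786) = 55.93°.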